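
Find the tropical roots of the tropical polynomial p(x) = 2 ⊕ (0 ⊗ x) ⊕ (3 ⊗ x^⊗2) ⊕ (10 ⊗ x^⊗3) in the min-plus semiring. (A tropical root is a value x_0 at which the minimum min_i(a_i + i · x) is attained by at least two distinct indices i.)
Roots: {-7, -3, 2}

Each tropical root is a break point of the lower envelope of the lines y = a_i + i · x (there are 4 lines, with slopes 0, 1, ..., 3). Only the lines that attain the minimum somewhere contribute to roots; other lines are dominated. Here the surviving (envelope) indices are i = 3, i = 2, i = 1, i = 0.
Intersections between consecutive envelope lines give the roots: for adjacent envelope indices i < j the intersection is x = (a_i − a_j) / (j − i). Reading off the sorted break points: {-7, -3, 2}.
Verification: at each break x_0, at least two indices attain the minimum of min_i(a_i + i · x_0).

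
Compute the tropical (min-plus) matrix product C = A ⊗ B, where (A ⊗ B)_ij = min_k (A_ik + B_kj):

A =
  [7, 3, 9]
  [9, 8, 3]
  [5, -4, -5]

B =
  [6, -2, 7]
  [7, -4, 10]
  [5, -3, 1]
A ⊗ B =
  [10, -1, 10]
  [8, 0, 4]
  [0, -8, -4]

Apply the min-plus product entry-by-entry:
  C[0][0] = min over k of (A[0][0] + B[0][0] = 7 + 6 = 13, A[0][1] + B[1][0] = 3 + 7 = 10, A[0][2] + B[2][0] = 9 + 5 = 14) = 10 (attained at k = 1)
  C[0][1] = min over k of (A[0][0] + B[0][1] = 7 + -2 = 5, A[0][1] + B[1][1] = 3 + -4 = -1, A[0][2] + B[2][1] = 9 + -3 = 6) = -1 (attained at k = 1)
  C[0][2] = min over k of (A[0][0] + B[0][2] = 7 + 7 = 14, A[0][1] + B[1][2] = 3 + 10 = 13, A[0][2] + B[2][2] = 9 + 1 = 10) = 10 (attained at k = 2)
  C[1][0] = min over k of (A[1][0] + B[0][0] = 9 + 6 = 15, A[1][1] + B[1][0] = 8 + 7 = 15, A[1][2] + B[2][0] = 3 + 5 = 8) = 8 (attained at k = 2)
  C[1][1] = min over k of (A[1][0] + B[0][1] = 9 + -2 = 7, A[1][1] + B[1][1] = 8 + -4 = 4, A[1][2] + B[2][1] = 3 + -3 = 0) = 0 (attained at k = 2)
  C[1][2] = min over k of (A[1][0] + B[0][2] = 9 + 7 = 16, A[1][1] + B[1][2] = 8 + 10 = 18, A[1][2] + B[2][2] = 3 + 1 = 4) = 4 (attained at k = 2)
  C[2][0] = min over k of (A[2][0] + B[0][0] = 5 + 6 = 11, A[2][1] + B[1][0] = -4 + 7 = 3, A[2][2] + B[2][0] = -5 + 5 = 0) = 0 (attained at k = 2)
  C[2][1] = min over k of (A[2][0] + B[0][1] = 5 + -2 = 3, A[2][1] + B[1][1] = -4 + -4 = -8, A[2][2] + B[2][1] = -5 + -3 = -8) = -8 (attained at k = 1)
  C[2][2] = min over k of (A[2][0] + B[0][2] = 5 + 7 = 12, A[2][1] + B[1][2] = -4 + 10 = 6, A[2][2] + B[2][2] = -5 + 1 = -4) = -4 (attained at k = 2)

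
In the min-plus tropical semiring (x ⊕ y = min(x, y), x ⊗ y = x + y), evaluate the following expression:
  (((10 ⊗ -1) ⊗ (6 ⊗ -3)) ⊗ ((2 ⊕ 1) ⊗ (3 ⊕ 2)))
(((10 ⊗ -1) ⊗ (6 ⊗ -3)) ⊗ ((2 ⊕ 1) ⊗ (3 ⊕ 2))) = 15

Expand innermost to outermost. Recall ⊕ takes the minimum of its arguments and ⊗ takes their sum. Working out the expression (((10 ⊗ -1) ⊗ (6 ⊗ -3)) ⊗ ((2 ⊕ 1) ⊗ (3 ⊕ 2))) gives 15.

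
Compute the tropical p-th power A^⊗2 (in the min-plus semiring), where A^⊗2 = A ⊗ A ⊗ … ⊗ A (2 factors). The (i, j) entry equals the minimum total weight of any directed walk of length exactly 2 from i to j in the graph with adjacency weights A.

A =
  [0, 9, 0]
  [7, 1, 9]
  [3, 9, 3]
A^⊗2 =
  [0, 9, 0]
  [7, 2, 7]
  [3, 10, 3]

Each entry (A^⊗2)_ij equals the minimum over all length-2 walks i = v_0 → v_1 → … → v_2 = j of Σ_t A[v_t][v_{t+1}]. For example, for (i, j) = (0, 2) we minimise over 3 possible intermediate vertex sequences; the minimum is 0, attained along the walk 0 → 0 → 2.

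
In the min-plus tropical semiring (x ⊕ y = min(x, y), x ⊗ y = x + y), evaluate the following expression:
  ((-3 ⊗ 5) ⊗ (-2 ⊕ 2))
((-3 ⊗ 5) ⊗ (-2 ⊕ 2)) = 0

Expand innermost to outermost. Recall ⊕ takes the minimum of its arguments and ⊗ takes their sum. Working out the expression ((-3 ⊗ 5) ⊗ (-2 ⊕ 2)) gives 0.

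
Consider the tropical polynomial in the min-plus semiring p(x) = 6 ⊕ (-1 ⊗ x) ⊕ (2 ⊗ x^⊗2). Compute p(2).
p(2) = 1

A tropical monomial a ⊗ x^⊗i evaluates to a + i · x. Evaluating each term at x = 2:
  Term 0 contributes 6 + 0 · 2 = 6
  Term 1 contributes -1 + 1 · 2 = 1
  Term 2 contributes 2 + 2 · 2 = 6
p(2) = ⊕ of these = min[6, 1, 6] = 1.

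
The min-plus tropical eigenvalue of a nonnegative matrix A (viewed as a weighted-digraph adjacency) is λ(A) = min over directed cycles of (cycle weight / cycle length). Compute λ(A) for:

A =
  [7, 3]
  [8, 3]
λ(A) = 3

Enumerate directed cycles and compute their means (weight / length). Sample:
  cycle 0 → 0: weight = 7, length = 1, mean = 7/1 ≈ 7.000
  cycle 1 → 1: weight = 3, length = 1, mean = 3/1 ≈ 3.000
  cycle 0 → 1 → 0: weight = 11, length = 2, mean = 11/2 ≈ 5.500
  cycle 1 → 0 → 1: weight = 11, length = 2, mean = 11/2 ≈ 5.500
Minimum mean = 3.000, attained e.g. along the cycle 1 → 1 with weight 3 and length 1. So λ(A) = 3/1 = 3.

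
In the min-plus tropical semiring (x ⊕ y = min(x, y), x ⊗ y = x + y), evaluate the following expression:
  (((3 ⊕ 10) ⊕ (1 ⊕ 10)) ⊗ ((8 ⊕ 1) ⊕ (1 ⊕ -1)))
(((3 ⊕ 10) ⊕ (1 ⊕ 10)) ⊗ ((8 ⊕ 1) ⊕ (1 ⊕ -1))) = 0

Expand innermost to outermost. Recall ⊕ takes the minimum of its arguments and ⊗ takes their sum. Working out the expression (((3 ⊕ 10) ⊕ (1 ⊕ 10)) ⊗ ((8 ⊕ 1) ⊕ (1 ⊕ -1))) gives 0.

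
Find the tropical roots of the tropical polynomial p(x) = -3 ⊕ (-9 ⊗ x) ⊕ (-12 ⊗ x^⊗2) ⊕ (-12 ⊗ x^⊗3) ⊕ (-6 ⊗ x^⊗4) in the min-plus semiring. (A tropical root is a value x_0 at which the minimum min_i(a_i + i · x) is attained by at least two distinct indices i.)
Roots: {-6, 0, 3, 6}

Each tropical root is a break point of the lower envelope of the lines y = a_i + i · x (there are 5 lines, with slopes 0, 1, ..., 4). Only the lines that attain the minimum somewhere contribute to roots; other lines are dominated. Here the surviving (envelope) indices are i = 4, i = 3, i = 2, i = 1, i = 0.
Intersections between consecutive envelope lines give the roots: for adjacent envelope indices i < j the intersection is x = (a_i − a_j) / (j − i). Reading off the sorted break points: {-6, 0, 3, 6}.
Verification: at each break x_0, at least two indices attain the minimum of min_i(a_i + i · x_0).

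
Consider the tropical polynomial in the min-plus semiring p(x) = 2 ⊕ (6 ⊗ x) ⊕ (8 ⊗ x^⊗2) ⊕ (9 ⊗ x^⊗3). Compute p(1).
p(1) = 2

A tropical monomial a ⊗ x^⊗i evaluates to a + i · x. Evaluating each term at x = 1:
  Term 0 contributes 2 + 0 · 1 = 2
  Term 1 contributes 6 + 1 · 1 = 7
  Term 2 contributes 8 + 2 · 1 = 10
  Term 3 contributes 9 + 3 · 1 = 12
p(1) = ⊕ of these = min[2, 7, 10, 12] = 2.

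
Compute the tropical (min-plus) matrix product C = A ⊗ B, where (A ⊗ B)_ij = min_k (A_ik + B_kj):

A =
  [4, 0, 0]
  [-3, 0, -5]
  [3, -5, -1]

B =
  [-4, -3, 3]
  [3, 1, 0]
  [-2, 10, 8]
A ⊗ B =
  [-2, 1, 0]
  [-7, -6, 0]
  [-3, -4, -5]

Apply the min-plus product entry-by-entry:
  C[0][0] = min over k of (A[0][0] + B[0][0] = 4 + -4 = 0, A[0][1] + B[1][0] = 0 + 3 = 3, A[0][2] + B[2][0] = 0 + -2 = -2) = -2 (attained at k = 2)
  C[0][1] = min over k of (A[0][0] + B[0][1] = 4 + -3 = 1, A[0][1] + B[1][1] = 0 + 1 = 1, A[0][2] + B[2][1] = 0 + 10 = 10) = 1 (attained at k = 0)
  C[0][2] = min over k of (A[0][0] + B[0][2] = 4 + 3 = 7, A[0][1] + B[1][2] = 0 + 0 = 0, A[0][2] + B[2][2] = 0 + 8 = 8) = 0 (attained at k = 1)
  C[1][0] = min over k of (A[1][0] + B[0][0] = -3 + -4 = -7, A[1][1] + B[1][0] = 0 + 3 = 3, A[1][2] + B[2][0] = -5 + -2 = -7) = -7 (attained at k = 0)
  C[1][1] = min over k of (A[1][0] + B[0][1] = -3 + -3 = -6, A[1][1] + B[1][1] = 0 + 1 = 1, A[1][2] + B[2][1] = -5 + 10 = 5) = -6 (attained at k = 0)
  C[1][2] = min over k of (A[1][0] + B[0][2] = -3 + 3 = 0, A[1][1] + B[1][2] = 0 + 0 = 0, A[1][2] + B[2][2] = -5 + 8 = 3) = 0 (attained at k = 0)
  C[2][0] = min over k of (A[2][0] + B[0][0] = 3 + -4 = -1, A[2][1] + B[1][0] = -5 + 3 = -2, A[2][2] + B[2][0] = -1 + -2 = -3) = -3 (attained at k = 2)
  C[2][1] = min over k of (A[2][0] + B[0][1] = 3 + -3 = 0, A[2][1] + B[1][1] = -5 + 1 = -4, A[2][2] + B[2][1] = -1 + 10 = 9) = -4 (attained at k = 1)
  C[2][2] = min over k of (A[2][0] + B[0][2] = 3 + 3 = 6, A[2][1] + B[1][2] = -5 + 0 = -5, A[2][2] + B[2][2] = -1 + 8 = 7) = -5 (attained at k = 1)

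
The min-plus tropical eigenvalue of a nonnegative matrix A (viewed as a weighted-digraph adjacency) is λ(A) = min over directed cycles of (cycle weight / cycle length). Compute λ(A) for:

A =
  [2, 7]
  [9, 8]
λ(A) = 2

Enumerate directed cycles and compute their means (weight / length). Sample:
  cycle 0 → 0: weight = 2, length = 1, mean = 2/1 ≈ 2.000
  cycle 1 → 1: weight = 8, length = 1, mean = 8/1 ≈ 8.000
  cycle 0 → 1 → 0: weight = 16, length = 2, mean = 16/2 ≈ 8.000
  cycle 1 → 0 → 1: weight = 16, length = 2, mean = 16/2 ≈ 8.000
Minimum mean = 2.000, attained e.g. along the cycle 0 → 0 with weight 2 and length 1. So λ(A) = 2/1 = 2.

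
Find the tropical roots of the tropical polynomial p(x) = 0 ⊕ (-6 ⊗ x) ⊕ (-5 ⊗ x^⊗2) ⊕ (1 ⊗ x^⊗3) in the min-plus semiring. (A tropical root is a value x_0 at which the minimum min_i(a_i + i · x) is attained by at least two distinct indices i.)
Roots: {-6, -1, 6}

Each tropical root is a break point of the lower envelope of the lines y = a_i + i · x (there are 4 lines, with slopes 0, 1, ..., 3). Only the lines that attain the minimum somewhere contribute to roots; other lines are dominated. Here the surviving (envelope) indices are i = 3, i = 2, i = 1, i = 0.
Intersections between consecutive envelope lines give the roots: for adjacent envelope indices i < j the intersection is x = (a_i − a_j) / (j − i). Reading off the sorted break points: {-6, -1, 6}.
Verification: at each break x_0, at least two indices attain the minimum of min_i(a_i + i · x_0).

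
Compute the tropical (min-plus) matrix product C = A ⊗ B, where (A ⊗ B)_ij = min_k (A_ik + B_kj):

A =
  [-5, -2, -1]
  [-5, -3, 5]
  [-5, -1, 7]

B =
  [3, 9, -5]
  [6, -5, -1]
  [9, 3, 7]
A ⊗ B =
  [-2, -7, -10]
  [-2, -8, -10]
  [-2, -6, -10]

Apply the min-plus product entry-by-entry:
  C[0][0] = min over k of (A[0][0] + B[0][0] = -5 + 3 = -2, A[0][1] + B[1][0] = -2 + 6 = 4, A[0][2] + B[2][0] = -1 + 9 = 8) = -2 (attained at k = 0)
  C[0][1] = min over k of (A[0][0] + B[0][1] = -5 + 9 = 4, A[0][1] + B[1][1] = -2 + -5 = -7, A[0][2] + B[2][1] = -1 + 3 = 2) = -7 (attained at k = 1)
  C[0][2] = min over k of (A[0][0] + B[0][2] = -5 + -5 = -10, A[0][1] + B[1][2] = -2 + -1 = -3, A[0][2] + B[2][2] = -1 + 7 = 6) = -10 (attained at k = 0)
  C[1][0] = min over k of (A[1][0] + B[0][0] = -5 + 3 = -2, A[1][1] + B[1][0] = -3 + 6 = 3, A[1][2] + B[2][0] = 5 + 9 = 14) = -2 (attained at k = 0)
  C[1][1] = min over k of (A[1][0] + B[0][1] = -5 + 9 = 4, A[1][1] + B[1][1] = -3 + -5 = -8, A[1][2] + B[2][1] = 5 + 3 = 8) = -8 (attained at k = 1)
  C[1][2] = min over k of (A[1][0] + B[0][2] = -5 + -5 = -10, A[1][1] + B[1][2] = -3 + -1 = -4, A[1][2] + B[2][2] = 5 + 7 = 12) = -10 (attained at k = 0)
  C[2][0] = min over k of (A[2][0] + B[0][0] = -5 + 3 = -2, A[2][1] + B[1][0] = -1 + 6 = 5, A[2][2] + B[2][0] = 7 + 9 = 16) = -2 (attained at k = 0)
  C[2][1] = min over k of (A[2][0] + B[0][1] = -5 + 9 = 4, A[2][1] + B[1][1] = -1 + -5 = -6, A[2][2] + B[2][1] = 7 + 3 = 10) = -6 (attained at k = 1)
  C[2][2] = min over k of (A[2][0] + B[0][2] = -5 + -5 = -10, A[2][1] + B[1][2] = -1 + -1 = -2, A[2][2] + B[2][2] = 7 + 7 = 14) = -10 (attained at k = 0)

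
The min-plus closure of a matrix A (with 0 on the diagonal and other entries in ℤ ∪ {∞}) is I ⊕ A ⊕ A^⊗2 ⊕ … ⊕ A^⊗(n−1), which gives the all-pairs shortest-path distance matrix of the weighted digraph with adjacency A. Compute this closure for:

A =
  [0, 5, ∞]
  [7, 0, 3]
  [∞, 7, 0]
Closure =
  [0, 5, 8]
  [7, 0, 3]
  [14, 7, 0]

This is the Floyd-Warshall all-pairs shortest-path computation. For each intermediate vertex k = 0, 1, …, 2, update dist[i][j] ← min(dist[i][j], dist[i][k] + dist[k][j]). The final matrix gives, for each (i, j), the minimum total weight of any directed path from i to j (possibly empty when i = j).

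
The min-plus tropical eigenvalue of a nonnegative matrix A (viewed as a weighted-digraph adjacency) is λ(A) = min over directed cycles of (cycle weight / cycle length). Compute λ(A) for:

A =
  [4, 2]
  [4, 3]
λ(A) = 3

Enumerate directed cycles and compute their means (weight / length). Sample:
  cycle 0 → 0: weight = 4, length = 1, mean = 4/1 ≈ 4.000
  cycle 1 → 1: weight = 3, length = 1, mean = 3/1 ≈ 3.000
  cycle 0 → 1 → 0: weight = 6, length = 2, mean = 6/2 ≈ 3.000
  cycle 1 → 0 → 1: weight = 6, length = 2, mean = 6/2 ≈ 3.000
Minimum mean = 3.000, attained e.g. along the cycle 1 → 1 with weight 3 and length 1. So λ(A) = 3/1 = 3.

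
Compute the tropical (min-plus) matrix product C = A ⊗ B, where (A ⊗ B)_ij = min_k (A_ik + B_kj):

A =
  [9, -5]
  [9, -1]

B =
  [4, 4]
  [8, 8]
A ⊗ B =
  [3, 3]
  [7, 7]

Apply the min-plus product entry-by-entry:
  C[0][0] = min over k of (A[0][0] + B[0][0] = 9 + 4 = 13, A[0][1] + B[1][0] = -5 + 8 = 3) = 3 (attained at k = 1)
  C[0][1] = min over k of (A[0][0] + B[0][1] = 9 + 4 = 13, A[0][1] + B[1][1] = -5 + 8 = 3) = 3 (attained at k = 1)
  C[1][0] = min over k of (A[1][0] + B[0][0] = 9 + 4 = 13, A[1][1] + B[1][0] = -1 + 8 = 7) = 7 (attained at k = 1)
  C[1][1] = min over k of (A[1][0] + B[0][1] = 9 + 4 = 13, A[1][1] + B[1][1] = -1 + 8 = 7) = 7 (attained at k = 1)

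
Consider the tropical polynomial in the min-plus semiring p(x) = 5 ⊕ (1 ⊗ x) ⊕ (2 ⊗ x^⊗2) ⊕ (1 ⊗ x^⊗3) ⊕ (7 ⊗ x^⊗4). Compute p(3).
p(3) = 4

A tropical monomial a ⊗ x^⊗i evaluates to a + i · x. Evaluating each term at x = 3:
  Term 0 contributes 5 + 0 · 3 = 5
  Term 1 contributes 1 + 1 · 3 = 4
  Term 2 contributes 2 + 2 · 3 = 8
  Term 3 contributes 1 + 3 · 3 = 10
  Term 4 contributes 7 + 4 · 3 = 19
p(3) = ⊕ of these = min[5, 4, 8, 10, 19] = 4.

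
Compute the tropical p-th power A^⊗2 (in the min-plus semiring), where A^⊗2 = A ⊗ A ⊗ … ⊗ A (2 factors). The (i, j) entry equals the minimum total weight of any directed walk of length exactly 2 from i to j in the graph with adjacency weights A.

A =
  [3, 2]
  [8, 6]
A^⊗2 =
  [6, 5]
  [11, 10]

Each entry (A^⊗2)_ij equals the minimum over all length-2 walks i = v_0 → v_1 → … → v_2 = j of Σ_t A[v_t][v_{t+1}]. For example, for (i, j) = (0, 1) we minimise over 2 possible intermediate vertex sequences; the minimum is 5, attained along the walk 0 → 0 → 1.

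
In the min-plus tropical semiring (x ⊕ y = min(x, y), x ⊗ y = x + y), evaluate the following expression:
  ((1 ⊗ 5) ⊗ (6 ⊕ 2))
((1 ⊗ 5) ⊗ (6 ⊕ 2)) = 8

Expand innermost to outermost. Recall ⊕ takes the minimum of its arguments and ⊗ takes their sum. Working out the expression ((1 ⊗ 5) ⊗ (6 ⊕ 2)) gives 8.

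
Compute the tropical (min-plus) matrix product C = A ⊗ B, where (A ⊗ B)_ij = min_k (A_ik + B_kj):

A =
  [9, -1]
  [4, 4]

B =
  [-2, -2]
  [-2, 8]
A ⊗ B =
  [-3, 7]
  [2, 2]

Apply the min-plus product entry-by-entry:
  C[0][0] = min over k of (A[0][0] + B[0][0] = 9 + -2 = 7, A[0][1] + B[1][0] = -1 + -2 = -3) = -3 (attained at k = 1)
  C[0][1] = min over k of (A[0][0] + B[0][1] = 9 + -2 = 7, A[0][1] + B[1][1] = -1 + 8 = 7) = 7 (attained at k = 0)
  C[1][0] = min over k of (A[1][0] + B[0][0] = 4 + -2 = 2, A[1][1] + B[1][0] = 4 + -2 = 2) = 2 (attained at k = 0)
  C[1][1] = min over k of (A[1][0] + B[0][1] = 4 + -2 = 2, A[1][1] + B[1][1] = 4 + 8 = 12) = 2 (attained at k = 0)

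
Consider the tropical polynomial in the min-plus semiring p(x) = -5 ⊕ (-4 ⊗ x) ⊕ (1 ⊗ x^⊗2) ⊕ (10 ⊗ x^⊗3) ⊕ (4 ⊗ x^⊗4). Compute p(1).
p(1) = -5

A tropical monomial a ⊗ x^⊗i evaluates to a + i · x. Evaluating each term at x = 1:
  Term 0 contributes -5 + 0 · 1 = -5
  Term 1 contributes -4 + 1 · 1 = -3
  Term 2 contributes 1 + 2 · 1 = 3
  Term 3 contributes 10 + 3 · 1 = 13
  Term 4 contributes 4 + 4 · 1 = 8
p(1) = ⊕ of these = min[-5, -3, 3, 13, 8] = -5.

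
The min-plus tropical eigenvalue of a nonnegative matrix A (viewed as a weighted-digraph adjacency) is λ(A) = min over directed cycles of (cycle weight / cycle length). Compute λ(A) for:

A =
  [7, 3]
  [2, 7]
λ(A) = 5/2

Enumerate directed cycles and compute their means (weight / length). Sample:
  cycle 0 → 0: weight = 7, length = 1, mean = 7/1 ≈ 7.000
  cycle 1 → 1: weight = 7, length = 1, mean = 7/1 ≈ 7.000
  cycle 0 → 1 → 0: weight = 5, length = 2, mean = 5/2 ≈ 2.500
  cycle 1 → 0 → 1: weight = 5, length = 2, mean = 5/2 ≈ 2.500
Minimum mean = 2.500, attained e.g. along the cycle 0 → 1 → 0 with weight 5 and length 2. So λ(A) = 5/2 = 5/2.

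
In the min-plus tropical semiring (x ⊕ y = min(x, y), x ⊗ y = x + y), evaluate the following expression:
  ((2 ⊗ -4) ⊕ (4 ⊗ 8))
((2 ⊗ -4) ⊕ (4 ⊗ 8)) = -2

Expand innermost to outermost. Recall ⊕ takes the minimum of its arguments and ⊗ takes their sum. Working out the expression ((2 ⊗ -4) ⊕ (4 ⊗ 8)) gives -2.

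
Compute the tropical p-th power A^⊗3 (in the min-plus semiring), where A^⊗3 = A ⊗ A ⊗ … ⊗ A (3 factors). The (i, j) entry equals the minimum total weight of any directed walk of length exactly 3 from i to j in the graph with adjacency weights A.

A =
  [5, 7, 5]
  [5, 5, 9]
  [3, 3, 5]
A^⊗3 =
  [13, 13, 13]
  [13, 13, 15]
  [11, 11, 13]

Each entry (A^⊗3)_ij equals the minimum over all length-3 walks i = v_0 → v_1 → … → v_3 = j of Σ_t A[v_t][v_{t+1}]. For example, for (i, j) = (0, 2) we minimise over 9 possible intermediate vertex sequences; the minimum is 13, attained along the walk 0 → 2 → 0 → 2.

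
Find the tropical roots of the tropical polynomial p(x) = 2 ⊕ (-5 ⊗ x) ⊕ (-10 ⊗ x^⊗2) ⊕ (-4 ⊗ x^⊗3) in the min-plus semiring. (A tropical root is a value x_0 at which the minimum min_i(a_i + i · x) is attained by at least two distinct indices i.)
Roots: {-6, 5, 7}

Each tropical root is a break point of the lower envelope of the lines y = a_i + i · x (there are 4 lines, with slopes 0, 1, ..., 3). Only the lines that attain the minimum somewhere contribute to roots; other lines are dominated. Here the surviving (envelope) indices are i = 3, i = 2, i = 1, i = 0.
Intersections between consecutive envelope lines give the roots: for adjacent envelope indices i < j the intersection is x = (a_i − a_j) / (j − i). Reading off the sorted break points: {-6, 5, 7}.
Verification: at each break x_0, at least two indices attain the minimum of min_i(a_i + i · x_0).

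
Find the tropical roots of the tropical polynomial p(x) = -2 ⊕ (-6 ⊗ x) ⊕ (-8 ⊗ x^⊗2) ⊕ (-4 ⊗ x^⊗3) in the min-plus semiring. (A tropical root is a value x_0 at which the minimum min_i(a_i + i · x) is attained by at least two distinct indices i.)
Roots: {-4, 2, 4}

Each tropical root is a break point of the lower envelope of the lines y = a_i + i · x (there are 4 lines, with slopes 0, 1, ..., 3). Only the lines that attain the minimum somewhere contribute to roots; other lines are dominated. Here the surviving (envelope) indices are i = 3, i = 2, i = 1, i = 0.
Intersections between consecutive envelope lines give the roots: for adjacent envelope indices i < j the intersection is x = (a_i − a_j) / (j − i). Reading off the sorted break points: {-4, 2, 4}.
Verification: at each break x_0, at least two indices attain the minimum of min_i(a_i + i · x_0).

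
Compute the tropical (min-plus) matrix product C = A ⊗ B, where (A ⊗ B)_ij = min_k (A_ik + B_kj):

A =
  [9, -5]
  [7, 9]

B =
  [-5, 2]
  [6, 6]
A ⊗ B =
  [1, 1]
  [2, 9]

Apply the min-plus product entry-by-entry:
  C[0][0] = min over k of (A[0][0] + B[0][0] = 9 + -5 = 4, A[0][1] + B[1][0] = -5 + 6 = 1) = 1 (attained at k = 1)
  C[0][1] = min over k of (A[0][0] + B[0][1] = 9 + 2 = 11, A[0][1] + B[1][1] = -5 + 6 = 1) = 1 (attained at k = 1)
  C[1][0] = min over k of (A[1][0] + B[0][0] = 7 + -5 = 2, A[1][1] + B[1][0] = 9 + 6 = 15) = 2 (attained at k = 0)
  C[1][1] = min over k of (A[1][0] + B[0][1] = 7 + 2 = 9, A[1][1] + B[1][1] = 9 + 6 = 15) = 9 (attained at k = 0)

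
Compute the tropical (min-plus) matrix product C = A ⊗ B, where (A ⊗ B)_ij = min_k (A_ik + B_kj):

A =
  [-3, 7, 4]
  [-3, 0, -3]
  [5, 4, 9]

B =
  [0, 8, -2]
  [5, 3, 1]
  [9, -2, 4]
A ⊗ B =
  [-3, 2, -5]
  [-3, -5, -5]
  [5, 7, 3]

Apply the min-plus product entry-by-entry:
  C[0][0] = min over k of (A[0][0] + B[0][0] = -3 + 0 = -3, A[0][1] + B[1][0] = 7 + 5 = 12, A[0][2] + B[2][0] = 4 + 9 = 13) = -3 (attained at k = 0)
  C[0][1] = min over k of (A[0][0] + B[0][1] = -3 + 8 = 5, A[0][1] + B[1][1] = 7 + 3 = 10, A[0][2] + B[2][1] = 4 + -2 = 2) = 2 (attained at k = 2)
  C[0][2] = min over k of (A[0][0] + B[0][2] = -3 + -2 = -5, A[0][1] + B[1][2] = 7 + 1 = 8, A[0][2] + B[2][2] = 4 + 4 = 8) = -5 (attained at k = 0)
  C[1][0] = min over k of (A[1][0] + B[0][0] = -3 + 0 = -3, A[1][1] + B[1][0] = 0 + 5 = 5, A[1][2] + B[2][0] = -3 + 9 = 6) = -3 (attained at k = 0)
  C[1][1] = min over k of (A[1][0] + B[0][1] = -3 + 8 = 5, A[1][1] + B[1][1] = 0 + 3 = 3, A[1][2] + B[2][1] = -3 + -2 = -5) = -5 (attained at k = 2)
  C[1][2] = min over k of (A[1][0] + B[0][2] = -3 + -2 = -5, A[1][1] + B[1][2] = 0 + 1 = 1, A[1][2] + B[2][2] = -3 + 4 = 1) = -5 (attained at k = 0)
  C[2][0] = min over k of (A[2][0] + B[0][0] = 5 + 0 = 5, A[2][1] + B[1][0] = 4 + 5 = 9, A[2][2] + B[2][0] = 9 + 9 = 18) = 5 (attained at k = 0)
  C[2][1] = min over k of (A[2][0] + B[0][1] = 5 + 8 = 13, A[2][1] + B[1][1] = 4 + 3 = 7, A[2][2] + B[2][1] = 9 + -2 = 7) = 7 (attained at k = 1)
  C[2][2] = min over k of (A[2][0] + B[0][2] = 5 + -2 = 3, A[2][1] + B[1][2] = 4 + 1 = 5, A[2][2] + B[2][2] = 9 + 4 = 13) = 3 (attained at k = 0)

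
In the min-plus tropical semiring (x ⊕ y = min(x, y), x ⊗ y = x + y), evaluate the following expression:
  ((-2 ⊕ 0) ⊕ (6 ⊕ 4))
((-2 ⊕ 0) ⊕ (6 ⊕ 4)) = -2

Expand innermost to outermost. Recall ⊕ takes the minimum of its arguments and ⊗ takes their sum. Working out the expression ((-2 ⊕ 0) ⊕ (6 ⊕ 4)) gives -2.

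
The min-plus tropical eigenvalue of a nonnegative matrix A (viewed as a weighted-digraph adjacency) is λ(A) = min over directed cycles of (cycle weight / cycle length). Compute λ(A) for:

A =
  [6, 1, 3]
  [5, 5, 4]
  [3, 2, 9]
λ(A) = 8/3

Enumerate directed cycles and compute their means (weight / length). Sample:
  cycle 0 → 0: weight = 6, length = 1, mean = 6/1 ≈ 6.000
  cycle 1 → 1: weight = 5, length = 1, mean = 5/1 ≈ 5.000
  cycle 2 → 2: weight = 9, length = 1, mean = 9/1 ≈ 9.000
  cycle 0 → 1 → 0: weight = 6, length = 2, mean = 6/2 ≈ 3.000
  cycle 0 → 2 → 0: weight = 6, length = 2, mean = 6/2 ≈ 3.000
  cycle 1 → 0 → 1: weight = 6, length = 2, mean = 6/2 ≈ 3.000
Minimum mean = 2.667, attained e.g. along the cycle 0 → 1 → 2 → 0 with weight 8 and length 3. So λ(A) = 8/3 = 8/3.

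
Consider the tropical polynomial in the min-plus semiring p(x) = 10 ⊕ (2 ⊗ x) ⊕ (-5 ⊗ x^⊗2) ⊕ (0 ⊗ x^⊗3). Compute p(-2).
p(-2) = -9

A tropical monomial a ⊗ x^⊗i evaluates to a + i · x. Evaluating each term at x = -2:
  Term 0 contributes 10 + 0 · -2 = 10
  Term 1 contributes 2 + 1 · -2 = 0
  Term 2 contributes -5 + 2 · -2 = -9
  Term 3 contributes 0 + 3 · -2 = -6
p(-2) = ⊕ of these = min[10, 0, -9, -6] = -9.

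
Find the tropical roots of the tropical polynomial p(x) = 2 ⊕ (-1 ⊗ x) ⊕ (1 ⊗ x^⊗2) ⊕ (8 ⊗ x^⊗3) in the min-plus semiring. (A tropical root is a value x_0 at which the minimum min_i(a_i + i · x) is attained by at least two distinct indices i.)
Roots: {-7, -2, 3}

Each tropical root is a break point of the lower envelope of the lines y = a_i + i · x (there are 4 lines, with slopes 0, 1, ..., 3). Only the lines that attain the minimum somewhere contribute to roots; other lines are dominated. Here the surviving (envelope) indices are i = 3, i = 2, i = 1, i = 0.
Intersections between consecutive envelope lines give the roots: for adjacent envelope indices i < j the intersection is x = (a_i − a_j) / (j − i). Reading off the sorted break points: {-7, -2, 3}.
Verification: at each break x_0, at least two indices attain the minimum of min_i(a_i + i · x_0).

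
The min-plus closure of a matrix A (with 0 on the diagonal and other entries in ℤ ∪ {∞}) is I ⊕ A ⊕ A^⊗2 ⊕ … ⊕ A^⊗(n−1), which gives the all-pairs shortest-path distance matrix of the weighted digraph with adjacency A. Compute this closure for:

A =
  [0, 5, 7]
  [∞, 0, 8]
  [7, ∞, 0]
Closure =
  [0, 5, 7]
  [15, 0, 8]
  [7, 12, 0]

This is the Floyd-Warshall all-pairs shortest-path computation. For each intermediate vertex k = 0, 1, …, 2, update dist[i][j] ← min(dist[i][j], dist[i][k] + dist[k][j]). The final matrix gives, for each (i, j), the minimum total weight of any directed path from i to j (possibly empty when i = j).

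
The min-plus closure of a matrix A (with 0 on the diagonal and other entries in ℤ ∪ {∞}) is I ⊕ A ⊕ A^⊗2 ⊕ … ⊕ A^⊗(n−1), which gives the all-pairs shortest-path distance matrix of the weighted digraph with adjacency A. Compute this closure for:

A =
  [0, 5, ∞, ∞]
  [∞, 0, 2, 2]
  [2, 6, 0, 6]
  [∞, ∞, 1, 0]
Closure =
  [0, 5, 7, 7]
  [4, 0, 2, 2]
  [2, 6, 0, 6]
  [3, 7, 1, 0]

This is the Floyd-Warshall all-pairs shortest-path computation. For each intermediate vertex k = 0, 1, …, 3, update dist[i][j] ← min(dist[i][j], dist[i][k] + dist[k][j]). The final matrix gives, for each (i, j), the minimum total weight of any directed path from i to j (possibly empty when i = j).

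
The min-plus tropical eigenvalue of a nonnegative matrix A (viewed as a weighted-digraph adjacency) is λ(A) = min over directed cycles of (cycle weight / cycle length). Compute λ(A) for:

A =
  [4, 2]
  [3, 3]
λ(A) = 5/2

Enumerate directed cycles and compute their means (weight / length). Sample:
  cycle 0 → 0: weight = 4, length = 1, mean = 4/1 ≈ 4.000
  cycle 1 → 1: weight = 3, length = 1, mean = 3/1 ≈ 3.000
  cycle 0 → 1 → 0: weight = 5, length = 2, mean = 5/2 ≈ 2.500
  cycle 1 → 0 → 1: weight = 5, length = 2, mean = 5/2 ≈ 2.500
Minimum mean = 2.500, attained e.g. along the cycle 0 → 1 → 0 with weight 5 and length 2. So λ(A) = 5/2 = 5/2.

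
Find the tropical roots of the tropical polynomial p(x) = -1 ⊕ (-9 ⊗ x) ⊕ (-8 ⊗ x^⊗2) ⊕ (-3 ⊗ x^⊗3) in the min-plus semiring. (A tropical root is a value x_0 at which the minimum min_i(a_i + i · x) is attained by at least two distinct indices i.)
Roots: {-5, -1, 8}

Each tropical root is a break point of the lower envelope of the lines y = a_i + i · x (there are 4 lines, with slopes 0, 1, ..., 3). Only the lines that attain the minimum somewhere contribute to roots; other lines are dominated. Here the surviving (envelope) indices are i = 3, i = 2, i = 1, i = 0.
Intersections between consecutive envelope lines give the roots: for adjacent envelope indices i < j the intersection is x = (a_i − a_j) / (j − i). Reading off the sorted break points: {-5, -1, 8}.
Verification: at each break x_0, at least two indices attain the minimum of min_i(a_i + i · x_0).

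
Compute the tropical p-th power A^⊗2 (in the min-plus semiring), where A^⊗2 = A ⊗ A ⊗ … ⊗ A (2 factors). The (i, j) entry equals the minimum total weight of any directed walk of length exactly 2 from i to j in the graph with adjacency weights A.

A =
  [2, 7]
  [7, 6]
A^⊗2 =
  [4, 9]
  [9, 12]

Each entry (A^⊗2)_ij equals the minimum over all length-2 walks i = v_0 → v_1 → … → v_2 = j of Σ_t A[v_t][v_{t+1}]. For example, for (i, j) = (0, 1) we minimise over 2 possible intermediate vertex sequences; the minimum is 9, attained along the walk 0 → 0 → 1.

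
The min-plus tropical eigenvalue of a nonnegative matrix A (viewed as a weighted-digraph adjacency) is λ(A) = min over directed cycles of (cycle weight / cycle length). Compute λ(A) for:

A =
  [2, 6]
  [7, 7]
λ(A) = 2

Enumerate directed cycles and compute their means (weight / length). Sample:
  cycle 0 → 0: weight = 2, length = 1, mean = 2/1 ≈ 2.000
  cycle 1 → 1: weight = 7, length = 1, mean = 7/1 ≈ 7.000
  cycle 0 → 1 → 0: weight = 13, length = 2, mean = 13/2 ≈ 6.500
  cycle 1 → 0 → 1: weight = 13, length = 2, mean = 13/2 ≈ 6.500
Minimum mean = 2.000, attained e.g. along the cycle 0 → 0 with weight 2 and length 1. So λ(A) = 2/1 = 2.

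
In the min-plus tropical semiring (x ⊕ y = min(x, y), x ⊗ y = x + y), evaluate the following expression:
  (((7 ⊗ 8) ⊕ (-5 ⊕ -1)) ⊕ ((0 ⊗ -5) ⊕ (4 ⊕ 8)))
(((7 ⊗ 8) ⊕ (-5 ⊕ -1)) ⊕ ((0 ⊗ -5) ⊕ (4 ⊕ 8))) = -5

Expand innermost to outermost. Recall ⊕ takes the minimum of its arguments and ⊗ takes their sum. Working out the expression (((7 ⊗ 8) ⊕ (-5 ⊕ -1)) ⊕ ((0 ⊗ -5) ⊕ (4 ⊕ 8))) gives -5.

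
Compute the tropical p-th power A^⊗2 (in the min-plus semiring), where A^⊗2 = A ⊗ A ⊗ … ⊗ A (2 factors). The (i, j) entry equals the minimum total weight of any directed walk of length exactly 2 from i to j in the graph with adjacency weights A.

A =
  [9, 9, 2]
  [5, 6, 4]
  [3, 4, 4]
A^⊗2 =
  [5, 6, 6]
  [7, 8, 7]
  [7, 8, 5]

Each entry (A^⊗2)_ij equals the minimum over all length-2 walks i = v_0 → v_1 → … → v_2 = j of Σ_t A[v_t][v_{t+1}]. For example, for (i, j) = (0, 2) we minimise over 3 possible intermediate vertex sequences; the minimum is 6, attained along the walk 0 → 2 → 2.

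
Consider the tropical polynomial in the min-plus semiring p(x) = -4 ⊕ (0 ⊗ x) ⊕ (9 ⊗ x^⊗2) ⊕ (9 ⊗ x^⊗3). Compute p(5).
p(5) = -4

A tropical monomial a ⊗ x^⊗i evaluates to a + i · x. Evaluating each term at x = 5:
  Term 0 contributes -4 + 0 · 5 = -4
  Term 1 contributes 0 + 1 · 5 = 5
  Term 2 contributes 9 + 2 · 5 = 19
  Term 3 contributes 9 + 3 · 5 = 24
p(5) = ⊕ of these = min[-4, 5, 19, 24] = -4.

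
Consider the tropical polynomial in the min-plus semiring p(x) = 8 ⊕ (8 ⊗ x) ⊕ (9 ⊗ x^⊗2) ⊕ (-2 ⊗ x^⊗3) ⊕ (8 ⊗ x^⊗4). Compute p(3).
p(3) = 7

A tropical monomial a ⊗ x^⊗i evaluates to a + i · x. Evaluating each term at x = 3:
  Term 0 contributes 8 + 0 · 3 = 8
  Term 1 contributes 8 + 1 · 3 = 11
  Term 2 contributes 9 + 2 · 3 = 15
  Term 3 contributes -2 + 3 · 3 = 7
  Term 4 contributes 8 + 4 · 3 = 20
p(3) = ⊕ of these = min[8, 11, 15, 7, 20] = 7.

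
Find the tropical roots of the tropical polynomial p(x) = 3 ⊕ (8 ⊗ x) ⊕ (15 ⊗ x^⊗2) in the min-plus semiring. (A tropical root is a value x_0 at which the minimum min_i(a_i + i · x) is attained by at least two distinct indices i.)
Roots: {-7, -5}

Each tropical root is a break point of the lower envelope of the lines y = a_i + i · x (there are 3 lines, with slopes 0, 1, ..., 2). Only the lines that attain the minimum somewhere contribute to roots; other lines are dominated. Here the surviving (envelope) indices are i = 2, i = 1, i = 0.
Intersections between consecutive envelope lines give the roots: for adjacent envelope indices i < j the intersection is x = (a_i − a_j) / (j − i). Reading off the sorted break points: {-7, -5}.
Verification: at each break x_0, at least two indices attain the minimum of min_i(a_i + i · x_0).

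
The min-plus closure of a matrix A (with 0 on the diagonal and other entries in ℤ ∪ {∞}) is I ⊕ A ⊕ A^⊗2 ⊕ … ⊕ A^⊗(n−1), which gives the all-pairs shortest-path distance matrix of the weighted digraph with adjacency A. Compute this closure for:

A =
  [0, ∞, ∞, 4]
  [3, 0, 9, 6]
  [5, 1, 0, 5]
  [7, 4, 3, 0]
Closure =
  [0, 8, 7, 4]
  [3, 0, 9, 6]
  [4, 1, 0, 5]
  [7, 4, 3, 0]

This is the Floyd-Warshall all-pairs shortest-path computation. For each intermediate vertex k = 0, 1, …, 3, update dist[i][j] ← min(dist[i][j], dist[i][k] + dist[k][j]). The final matrix gives, for each (i, j), the minimum total weight of any directed path from i to j (possibly empty when i = j).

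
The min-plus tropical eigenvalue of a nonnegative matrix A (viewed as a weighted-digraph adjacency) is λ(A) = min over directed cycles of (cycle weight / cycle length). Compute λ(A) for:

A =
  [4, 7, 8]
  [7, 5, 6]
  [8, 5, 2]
λ(A) = 2

Enumerate directed cycles and compute their means (weight / length). Sample:
  cycle 0 → 0: weight = 4, length = 1, mean = 4/1 ≈ 4.000
  cycle 1 → 1: weight = 5, length = 1, mean = 5/1 ≈ 5.000
  cycle 2 → 2: weight = 2, length = 1, mean = 2/1 ≈ 2.000
  cycle 0 → 1 → 0: weight = 14, length = 2, mean = 14/2 ≈ 7.000
  cycle 0 → 2 → 0: weight = 16, length = 2, mean = 16/2 ≈ 8.000
  cycle 1 → 0 → 1: weight = 14, length = 2, mean = 14/2 ≈ 7.000
Minimum mean = 2.000, attained e.g. along the cycle 2 → 2 with weight 2 and length 1. So λ(A) = 2/1 = 2.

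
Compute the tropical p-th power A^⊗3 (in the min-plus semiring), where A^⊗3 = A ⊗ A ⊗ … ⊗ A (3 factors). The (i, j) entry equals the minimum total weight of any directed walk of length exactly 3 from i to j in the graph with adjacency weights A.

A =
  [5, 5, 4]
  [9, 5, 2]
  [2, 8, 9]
A^⊗3 =
  [9, 11, 10]
  [9, 9, 8]
  [8, 12, 9]

Each entry (A^⊗3)_ij equals the minimum over all length-3 walks i = v_0 → v_1 → … → v_3 = j of Σ_t A[v_t][v_{t+1}]. For example, for (i, j) = (0, 2) we minimise over 9 possible intermediate vertex sequences; the minimum is 10, attained along the walk 0 → 2 → 0 → 2.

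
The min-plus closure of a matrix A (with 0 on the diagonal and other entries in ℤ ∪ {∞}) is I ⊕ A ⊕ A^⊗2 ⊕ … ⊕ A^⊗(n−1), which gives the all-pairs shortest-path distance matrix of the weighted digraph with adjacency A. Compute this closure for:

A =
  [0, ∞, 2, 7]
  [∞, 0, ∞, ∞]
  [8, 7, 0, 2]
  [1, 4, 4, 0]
Closure =
  [0, 8, 2, 4]
  [∞, 0, ∞, ∞]
  [3, 6, 0, 2]
  [1, 4, 3, 0]

This is the Floyd-Warshall all-pairs shortest-path computation. For each intermediate vertex k = 0, 1, …, 3, update dist[i][j] ← min(dist[i][j], dist[i][k] + dist[k][j]). The final matrix gives, for each (i, j), the minimum total weight of any directed path from i to j (possibly empty when i = j).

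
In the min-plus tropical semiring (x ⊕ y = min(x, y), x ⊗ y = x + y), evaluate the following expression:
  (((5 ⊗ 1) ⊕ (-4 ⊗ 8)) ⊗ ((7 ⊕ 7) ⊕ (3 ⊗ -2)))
(((5 ⊗ 1) ⊕ (-4 ⊗ 8)) ⊗ ((7 ⊕ 7) ⊕ (3 ⊗ -2))) = 5

Expand innermost to outermost. Recall ⊕ takes the minimum of its arguments and ⊗ takes their sum. Working out the expression (((5 ⊗ 1) ⊕ (-4 ⊗ 8)) ⊗ ((7 ⊕ 7) ⊕ (3 ⊗ -2))) gives 5.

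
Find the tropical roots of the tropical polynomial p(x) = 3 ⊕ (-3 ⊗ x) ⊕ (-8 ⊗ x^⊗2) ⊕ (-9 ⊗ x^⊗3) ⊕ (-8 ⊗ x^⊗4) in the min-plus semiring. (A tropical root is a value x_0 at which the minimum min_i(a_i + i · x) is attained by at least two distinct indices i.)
Roots: {-1, 1, 5, 6}

Each tropical root is a break point of the lower envelope of the lines y = a_i + i · x (there are 5 lines, with slopes 0, 1, ..., 4). Only the lines that attain the minimum somewhere contribute to roots; other lines are dominated. Here the surviving (envelope) indices are i = 4, i = 3, i = 2, i = 1, i = 0.
Intersections between consecutive envelope lines give the roots: for adjacent envelope indices i < j the intersection is x = (a_i − a_j) / (j − i). Reading off the sorted break points: {-1, 1, 5, 6}.
Verification: at each break x_0, at least two indices attain the minimum of min_i(a_i + i · x_0).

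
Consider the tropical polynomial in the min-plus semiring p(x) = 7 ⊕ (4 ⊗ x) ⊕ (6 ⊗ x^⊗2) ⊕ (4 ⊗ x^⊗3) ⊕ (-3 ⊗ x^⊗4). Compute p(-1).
p(-1) = -7

A tropical monomial a ⊗ x^⊗i evaluates to a + i · x. Evaluating each term at x = -1:
  Term 0 contributes 7 + 0 · -1 = 7
  Term 1 contributes 4 + 1 · -1 = 3
  Term 2 contributes 6 + 2 · -1 = 4
  Term 3 contributes 4 + 3 · -1 = 1
  Term 4 contributes -3 + 4 · -1 = -7
p(-1) = ⊕ of these = min[7, 3, 4, 1, -7] = -7.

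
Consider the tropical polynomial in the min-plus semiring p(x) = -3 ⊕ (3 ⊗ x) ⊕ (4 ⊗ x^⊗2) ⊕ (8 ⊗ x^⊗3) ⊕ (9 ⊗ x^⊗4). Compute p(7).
p(7) = -3

A tropical monomial a ⊗ x^⊗i evaluates to a + i · x. Evaluating each term at x = 7:
  Term 0 contributes -3 + 0 · 7 = -3
  Term 1 contributes 3 + 1 · 7 = 10
  Term 2 contributes 4 + 2 · 7 = 18
  Term 3 contributes 8 + 3 · 7 = 29
  Term 4 contributes 9 + 4 · 7 = 37
p(7) = ⊕ of these = min[-3, 10, 18, 29, 37] = -3.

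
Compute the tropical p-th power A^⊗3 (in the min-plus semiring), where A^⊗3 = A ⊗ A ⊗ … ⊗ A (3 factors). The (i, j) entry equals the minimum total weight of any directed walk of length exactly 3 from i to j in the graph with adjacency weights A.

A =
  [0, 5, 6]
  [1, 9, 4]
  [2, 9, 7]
A^⊗3 =
  [0, 5, 6]
  [1, 6, 7]
  [2, 7, 8]

Each entry (A^⊗3)_ij equals the minimum over all length-3 walks i = v_0 → v_1 → … → v_3 = j of Σ_t A[v_t][v_{t+1}]. For example, for (i, j) = (0, 2) we minimise over 9 possible intermediate vertex sequences; the minimum is 6, attained along the walk 0 → 0 → 0 → 2.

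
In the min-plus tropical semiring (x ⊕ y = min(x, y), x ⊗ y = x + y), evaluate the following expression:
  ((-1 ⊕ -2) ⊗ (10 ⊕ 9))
((-1 ⊕ -2) ⊗ (10 ⊕ 9)) = 7

Expand innermost to outermost. Recall ⊕ takes the minimum of its arguments and ⊗ takes their sum. Working out the expression ((-1 ⊕ -2) ⊗ (10 ⊕ 9)) gives 7.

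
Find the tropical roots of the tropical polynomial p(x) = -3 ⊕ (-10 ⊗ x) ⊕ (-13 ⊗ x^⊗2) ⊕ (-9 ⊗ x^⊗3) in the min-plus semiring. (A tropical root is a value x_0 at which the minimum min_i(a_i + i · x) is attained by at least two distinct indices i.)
Roots: {-4, 3, 7}

Each tropical root is a break point of the lower envelope of the lines y = a_i + i · x (there are 4 lines, with slopes 0, 1, ..., 3). Only the lines that attain the minimum somewhere contribute to roots; other lines are dominated. Here the surviving (envelope) indices are i = 3, i = 2, i = 1, i = 0.
Intersections between consecutive envelope lines give the roots: for adjacent envelope indices i < j the intersection is x = (a_i − a_j) / (j − i). Reading off the sorted break points: {-4, 3, 7}.
Verification: at each break x_0, at least two indices attain the minimum of min_i(a_i + i · x_0).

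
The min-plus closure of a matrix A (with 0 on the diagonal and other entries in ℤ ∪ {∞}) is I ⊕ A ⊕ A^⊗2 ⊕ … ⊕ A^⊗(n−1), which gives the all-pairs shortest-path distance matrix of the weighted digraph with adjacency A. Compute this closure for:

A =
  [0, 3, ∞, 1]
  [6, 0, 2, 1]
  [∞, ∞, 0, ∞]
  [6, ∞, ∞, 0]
Closure =
  [0, 3, 5, 1]
  [6, 0, 2, 1]
  [∞, ∞, 0, ∞]
  [6, 9, 11, 0]

This is the Floyd-Warshall all-pairs shortest-path computation. For each intermediate vertex k = 0, 1, …, 3, update dist[i][j] ← min(dist[i][j], dist[i][k] + dist[k][j]). The final matrix gives, for each (i, j), the minimum total weight of any directed path from i to j (possibly empty when i = j).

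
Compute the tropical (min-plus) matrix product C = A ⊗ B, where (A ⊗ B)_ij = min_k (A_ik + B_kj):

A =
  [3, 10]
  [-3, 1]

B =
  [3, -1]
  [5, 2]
A ⊗ B =
  [6, 2]
  [0, -4]

Apply the min-plus product entry-by-entry:
  C[0][0] = min over k of (A[0][0] + B[0][0] = 3 + 3 = 6, A[0][1] + B[1][0] = 10 + 5 = 15) = 6 (attained at k = 0)
  C[0][1] = min over k of (A[0][0] + B[0][1] = 3 + -1 = 2, A[0][1] + B[1][1] = 10 + 2 = 12) = 2 (attained at k = 0)
  C[1][0] = min over k of (A[1][0] + B[0][0] = -3 + 3 = 0, A[1][1] + B[1][0] = 1 + 5 = 6) = 0 (attained at k = 0)
  C[1][1] = min over k of (A[1][0] + B[0][1] = -3 + -1 = -4, A[1][1] + B[1][1] = 1 + 2 = 3) = -4 (attained at k = 0)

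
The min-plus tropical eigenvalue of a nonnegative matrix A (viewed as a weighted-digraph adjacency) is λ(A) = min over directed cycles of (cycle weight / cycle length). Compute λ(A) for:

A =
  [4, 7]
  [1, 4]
λ(A) = 4

Enumerate directed cycles and compute their means (weight / length). Sample:
  cycle 0 → 0: weight = 4, length = 1, mean = 4/1 ≈ 4.000
  cycle 1 → 1: weight = 4, length = 1, mean = 4/1 ≈ 4.000
  cycle 0 → 1 → 0: weight = 8, length = 2, mean = 8/2 ≈ 4.000
  cycle 1 → 0 → 1: weight = 8, length = 2, mean = 8/2 ≈ 4.000
Minimum mean = 4.000, attained e.g. along the cycle 0 → 0 with weight 4 and length 1. So λ(A) = 4/1 = 4.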